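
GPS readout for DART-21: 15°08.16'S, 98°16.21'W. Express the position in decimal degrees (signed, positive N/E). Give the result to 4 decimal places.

lat: 15.1360° S → -15.1360°
lon: 98.2702° W → -98.2702°

-15.1360°, -98.2702°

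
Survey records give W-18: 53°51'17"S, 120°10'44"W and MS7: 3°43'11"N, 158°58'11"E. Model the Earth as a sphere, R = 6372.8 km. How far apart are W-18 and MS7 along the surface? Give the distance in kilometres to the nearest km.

9748 km

W-18: φ = -53.85472°, λ = -120.17889°
MS7: φ = +3.71972°, λ = +158.96972°
Δφ = 57.5744°,  Δλ = -80.8514°
a = sin²(Δφ/2) + cos φ₁ cos φ₂ sin²(Δλ/2) = 0.479403
c = 2·arcsin(√a) = 1.529590 rad = 87.6390°
d = R·c = 6372.8 × 1.529590 = 9747.8 km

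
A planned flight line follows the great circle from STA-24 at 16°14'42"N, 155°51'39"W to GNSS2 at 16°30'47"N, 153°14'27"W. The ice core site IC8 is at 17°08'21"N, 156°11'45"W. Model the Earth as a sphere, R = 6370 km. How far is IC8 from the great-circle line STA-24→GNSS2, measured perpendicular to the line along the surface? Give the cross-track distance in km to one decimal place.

102.8 km

STA-24: φ = +16.24500°, λ = -155.86083°
GNSS2: φ = +16.51306°, λ = -153.24083°
IC8: φ = +17.13917°, λ = -156.19583°
δ₁₃ = central angle STA-24→IC8 = 0.016581 rad  (haversine)
θ₁₃ = bearing STA-24→IC8 = 340.307°,  θ₁₂ = bearing STA-24→GNSS2 = 83.545°
dₓₜ = R·arcsin(sin δ₁₃ · sin(θ₁₃ − θ₁₂)) = 6370·arcsin(0.01658·sin(256.762°)) = -102.812 km
|dₓₜ| = 102.812 km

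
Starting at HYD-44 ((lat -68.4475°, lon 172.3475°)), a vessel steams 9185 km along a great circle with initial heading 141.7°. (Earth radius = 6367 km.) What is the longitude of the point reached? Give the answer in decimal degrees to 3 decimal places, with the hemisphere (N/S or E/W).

δ = d/R = 9185/6367 = 1.442595 rad
φ₂ = arcsin(sin φ₁ cos δ + cos φ₁ sin δ cos θ)
   = arcsin(-0.93008·0.12785 + 0.36735·0.99179·-0.78478) = -23.88086°
λ₂ = λ₁ + atan2(sin θ sin δ cos φ₁, cos δ − sin φ₁ sin φ₂) = -49.89300°

49.893°W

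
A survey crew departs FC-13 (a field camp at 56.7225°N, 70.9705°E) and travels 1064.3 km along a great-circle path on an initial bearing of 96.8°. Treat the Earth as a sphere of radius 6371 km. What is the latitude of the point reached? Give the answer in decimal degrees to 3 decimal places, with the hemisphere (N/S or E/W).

54.447°N

δ = d/R = 1064.3/6371 = 0.167054 rad
φ₂ = arcsin(sin φ₁ cos δ + cos φ₁ sin δ cos θ)
   = arcsin(0.83602·0.98608 + 0.54869·0.16628·-0.11840) = 54.44738°
λ₂ = λ₁ + atan2(sin θ sin δ cos φ₁, cos δ − sin φ₁ sin φ₂) = 87.46715°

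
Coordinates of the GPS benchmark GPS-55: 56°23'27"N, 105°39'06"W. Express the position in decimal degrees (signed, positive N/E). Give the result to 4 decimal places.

lat: 56.3908° N → +56.3908°
lon: 105.6517° W → -105.6517°

+56.3908°, -105.6517°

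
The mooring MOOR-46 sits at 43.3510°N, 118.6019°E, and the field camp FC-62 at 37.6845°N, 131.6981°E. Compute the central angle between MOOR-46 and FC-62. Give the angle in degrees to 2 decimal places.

11.44°

Δφ = -5.6665°,  Δλ = 13.0962°
a = sin²(Δφ/2) + cos φ₁ cos φ₂ sin²(Δλ/2) = 0.009927
c = 2·arcsin(√a) = 0.199599 rad = 11.4362°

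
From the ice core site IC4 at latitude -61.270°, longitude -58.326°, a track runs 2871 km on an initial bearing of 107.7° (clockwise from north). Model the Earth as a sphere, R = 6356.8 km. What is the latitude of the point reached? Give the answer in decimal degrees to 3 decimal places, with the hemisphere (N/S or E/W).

58.512°S

δ = d/R = 2871/6356.8 = 0.451642 rad
φ₂ = arcsin(sin φ₁ cos δ + cos φ₁ sin δ cos θ)
   = arcsin(-0.87689·0.89973 + 0.48068·0.43644·-0.30403) = -58.51239°
λ₂ = λ₁ + atan2(sin θ sin δ cos φ₁, cos δ − sin φ₁ sin φ₂) = -5.57237°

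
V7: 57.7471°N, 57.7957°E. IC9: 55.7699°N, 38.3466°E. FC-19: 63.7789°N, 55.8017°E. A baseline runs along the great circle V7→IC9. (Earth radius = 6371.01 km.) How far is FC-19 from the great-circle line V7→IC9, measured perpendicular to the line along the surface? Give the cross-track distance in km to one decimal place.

δ₁₃ = central angle V7→FC-19 = 0.106625 rad  (haversine)
θ₁₃ = bearing V7→FC-19 = 351.694°,  θ₁₂ = bearing V7→IC9 = 267.751°
dₓₜ = R·arcsin(sin δ₁₃ · sin(θ₁₃ − θ₁₂)) = 6371.01·arcsin(0.10642·sin(83.943°)) = 675.502 km
|dₓₜ| = 675.502 km

675.5 km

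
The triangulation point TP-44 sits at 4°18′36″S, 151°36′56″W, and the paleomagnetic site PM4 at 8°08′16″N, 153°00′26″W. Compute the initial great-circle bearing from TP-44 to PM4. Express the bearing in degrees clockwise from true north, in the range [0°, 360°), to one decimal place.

TP-44: φ = -4.31000°, λ = -151.61556°
PM4: φ = +8.13778°, λ = -153.00722°
Δλ = -1.3917°
y = sin Δλ · cos φ₂ = -0.024042
x = cos φ₁ sin φ₂ − sin φ₁ cos φ₂ cos Δλ = 0.215528
θ = atan2(y, x) = -6.3651° → 353.6349° (mod 360°)

353.6°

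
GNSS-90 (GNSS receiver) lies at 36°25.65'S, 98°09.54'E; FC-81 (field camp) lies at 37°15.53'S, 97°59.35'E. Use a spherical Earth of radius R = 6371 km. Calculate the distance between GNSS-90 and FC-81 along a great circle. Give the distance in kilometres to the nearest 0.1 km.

GNSS-90: φ = -36.42750°, λ = +98.15900°
FC-81: φ = -37.25883°, λ = +97.98917°
Δφ = -0.8313°,  Δλ = -0.1698°
a = sin²(Δφ/2) + cos φ₁ cos φ₂ sin²(Δλ/2) = 0.000054
c = 2·arcsin(√a) = 0.014702 rad = 0.8424°
d = R·c = 6371 × 0.014702 = 93.7 km

93.7 km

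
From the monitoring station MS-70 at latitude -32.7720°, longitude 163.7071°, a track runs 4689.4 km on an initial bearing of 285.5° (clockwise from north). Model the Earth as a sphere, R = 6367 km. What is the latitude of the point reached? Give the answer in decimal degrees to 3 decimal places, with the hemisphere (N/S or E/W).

14.481°S

δ = d/R = 4689.4/6367 = 0.736516 rad
φ₂ = arcsin(sin φ₁ cos δ + cos φ₁ sin δ cos θ)
   = arcsin(-0.54130·0.74081 + 0.84083·0.67171·0.26724) = -14.48136°
λ₂ = λ₁ + atan2(sin θ sin δ cos φ₁, cos δ − sin φ₁ sin φ₂) = 121.75408°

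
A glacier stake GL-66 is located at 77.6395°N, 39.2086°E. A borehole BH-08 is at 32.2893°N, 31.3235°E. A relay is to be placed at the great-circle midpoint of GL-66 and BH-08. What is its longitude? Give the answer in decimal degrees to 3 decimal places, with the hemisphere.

Bx = cos φ₂ cos Δλ = 0.837369,  By = cos φ₂ sin Δλ = -0.115973
φₘ = atan2(sin φ₁ + sin φ₂, √((cos φ₁ + Bx)² + By²)) = 55.00551°
λₘ = λ₁ + atan2(By, cos φ₁ + Bx) = 32.91433°

32.914°E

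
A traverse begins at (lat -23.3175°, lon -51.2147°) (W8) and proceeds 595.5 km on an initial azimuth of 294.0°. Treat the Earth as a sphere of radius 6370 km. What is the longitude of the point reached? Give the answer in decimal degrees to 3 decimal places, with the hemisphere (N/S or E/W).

δ = d/R = 595.5/6370 = 0.093485 rad
φ₂ = arcsin(sin φ₁ cos δ + cos φ₁ sin δ cos θ)
   = arcsin(-0.39583·0.99563 + 0.91833·0.09335·0.40674) = -21.05293°
λ₂ = λ₁ + atan2(sin θ sin δ cos φ₁, cos δ − sin φ₁ sin φ₂) = -56.45759°

56.458°W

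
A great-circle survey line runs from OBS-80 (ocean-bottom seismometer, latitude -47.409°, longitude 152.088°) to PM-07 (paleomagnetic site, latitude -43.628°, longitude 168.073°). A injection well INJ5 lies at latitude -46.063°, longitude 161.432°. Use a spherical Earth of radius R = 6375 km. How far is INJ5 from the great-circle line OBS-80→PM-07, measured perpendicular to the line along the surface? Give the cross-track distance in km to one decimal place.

δ₁₃ = central angle OBS-80→INJ5 = 0.114138 rad  (haversine)
θ₁₃ = bearing OBS-80→INJ5 = 81.562°,  θ₁₂ = bearing OBS-80→PM-07 = 77.186°
dₓₜ = R·arcsin(sin δ₁₃ · sin(θ₁₃ − θ₁₂)) = 6375·arcsin(0.11389·sin(4.376°)) = 55.399 km
|dₓₜ| = 55.399 km

55.4 km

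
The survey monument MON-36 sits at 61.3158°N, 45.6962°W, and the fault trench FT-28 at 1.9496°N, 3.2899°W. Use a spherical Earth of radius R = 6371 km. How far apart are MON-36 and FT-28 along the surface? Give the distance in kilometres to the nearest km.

Δφ = -59.3662°,  Δλ = 42.4063°
a = sin²(Δφ/2) + cos φ₁ cos φ₂ sin²(Δλ/2) = 0.307975
c = 2·arcsin(√a) = 1.176618 rad = 67.4153°
d = R·c = 6371 × 1.176618 = 7496.2 km

7496 km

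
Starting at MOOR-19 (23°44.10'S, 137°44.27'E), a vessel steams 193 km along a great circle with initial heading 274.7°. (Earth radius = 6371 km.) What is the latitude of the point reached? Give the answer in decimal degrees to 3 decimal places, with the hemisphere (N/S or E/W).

23.581°S

MOOR-19: φ = -23.73500°, λ = +137.73783°
δ = d/R = 193/6371 = 0.030294 rad
φ₂ = arcsin(sin φ₁ cos δ + cos φ₁ sin δ cos θ)
   = arcsin(-0.40251·0.99954 + 0.91542·0.03029·0.08194) = -23.58133°
λ₂ = λ₁ + atan2(sin θ sin δ cos φ₁, cos δ − sin φ₁ sin φ₂) = 135.85031°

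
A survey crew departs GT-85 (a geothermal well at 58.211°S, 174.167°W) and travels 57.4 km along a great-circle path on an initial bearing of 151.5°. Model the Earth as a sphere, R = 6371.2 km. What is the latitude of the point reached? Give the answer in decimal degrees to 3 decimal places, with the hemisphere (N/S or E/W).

δ = d/R = 57.4/6371.2 = 0.009009 rad
φ₂ = arcsin(sin φ₁ cos δ + cos φ₁ sin δ cos θ)
   = arcsin(-0.84999·0.99996 + 0.52679·0.00901·-0.87882) = -58.66377°
λ₂ = λ₁ + atan2(sin θ sin δ cos φ₁, cos δ − sin φ₁ sin φ₂) = -173.69339°

58.664°S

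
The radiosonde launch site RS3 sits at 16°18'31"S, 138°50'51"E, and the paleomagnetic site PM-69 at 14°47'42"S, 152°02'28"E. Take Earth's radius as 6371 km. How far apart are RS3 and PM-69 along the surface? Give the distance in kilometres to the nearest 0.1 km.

1423.1 km

RS3: φ = -16.30861°, λ = +138.84750°
PM-69: φ = -14.79500°, λ = +152.04111°
Δφ = 1.5136°,  Δλ = 13.1936°
a = sin²(Δφ/2) + cos φ₁ cos φ₂ sin²(Δλ/2) = 0.012421
c = 2·arcsin(√a) = 0.223366 rad = 12.7979°
d = R·c = 6371 × 0.223366 = 1423.1 km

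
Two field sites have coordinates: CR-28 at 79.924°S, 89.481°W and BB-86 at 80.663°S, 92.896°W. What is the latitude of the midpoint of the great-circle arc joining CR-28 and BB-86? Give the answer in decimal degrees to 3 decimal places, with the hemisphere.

Bx = cos φ₂ cos Δλ = 0.161953,  By = cos φ₂ sin Δλ = -0.009664
φₘ = atan2(sin φ₁ + sin φ₂, √((cos φ₁ + Bx)² + By²)) = -80.29772°
λₘ = λ₁ + atan2(By, cos φ₁ + Bx) = -91.12410°

80.298°S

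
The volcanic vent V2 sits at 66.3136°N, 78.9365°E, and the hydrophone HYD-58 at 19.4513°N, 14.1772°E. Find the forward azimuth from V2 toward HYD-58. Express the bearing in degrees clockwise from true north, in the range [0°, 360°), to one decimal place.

Δλ = -64.7593°
y = sin Δλ · cos φ₂ = -0.852899
x = cos φ₁ sin φ₂ − sin φ₁ cos φ₂ cos Δλ = -0.234433
θ = atan2(y, x) = -105.3691° → 254.6309° (mod 360°)

254.6°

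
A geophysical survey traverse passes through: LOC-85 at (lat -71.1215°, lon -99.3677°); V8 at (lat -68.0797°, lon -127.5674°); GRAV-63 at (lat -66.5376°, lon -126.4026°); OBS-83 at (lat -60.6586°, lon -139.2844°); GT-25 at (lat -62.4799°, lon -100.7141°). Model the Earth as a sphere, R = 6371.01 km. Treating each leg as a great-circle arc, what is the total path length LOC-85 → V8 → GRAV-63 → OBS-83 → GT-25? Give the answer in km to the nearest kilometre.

4241 km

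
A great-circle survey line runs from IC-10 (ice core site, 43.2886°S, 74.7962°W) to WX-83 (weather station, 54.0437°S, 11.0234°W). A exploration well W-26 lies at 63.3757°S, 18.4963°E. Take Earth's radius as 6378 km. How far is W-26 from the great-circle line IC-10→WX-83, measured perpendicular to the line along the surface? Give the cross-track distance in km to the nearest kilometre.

δ₁₃ = central angle IC-10→W-26 = 0.934485 rad  (haversine)
θ₁₃ = bearing IC-10→W-26 = 146.202°,  θ₁₂ = bearing IC-10→WX-83 = 127.985°
dₓₜ = R·arcsin(sin δ₁₃ · sin(θ₁₃ − θ₁₂)) = 6378·arcsin(0.80429·sin(18.217°)) = 1621.090 km
|dₓₜ| = 1621.090 km

1621 km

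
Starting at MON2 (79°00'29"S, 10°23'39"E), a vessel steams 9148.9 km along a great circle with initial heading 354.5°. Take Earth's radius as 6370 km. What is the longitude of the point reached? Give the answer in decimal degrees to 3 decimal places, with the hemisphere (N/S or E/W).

4.935°E

MON2: φ = -79.00806°, λ = +10.39417°
δ = d/R = 9148.9/6370 = 1.436248 rad
φ₂ = arcsin(sin φ₁ cos δ + cos φ₁ sin δ cos θ)
   = arcsin(-0.98165·0.13414 + 0.19067·0.99096·0.99540) = 3.23297°
λ₂ = λ₁ + atan2(sin θ sin δ cos φ₁, cos δ − sin φ₁ sin φ₂) = 4.93531°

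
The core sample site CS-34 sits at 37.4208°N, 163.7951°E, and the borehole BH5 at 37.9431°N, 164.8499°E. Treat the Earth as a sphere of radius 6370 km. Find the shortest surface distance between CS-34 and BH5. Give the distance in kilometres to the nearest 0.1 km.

109.5 km

Δφ = 0.5223°,  Δλ = 1.0548°
a = sin²(Δφ/2) + cos φ₁ cos φ₂ sin²(Δλ/2) = 0.000074
c = 2·arcsin(√a) = 0.017186 rad = 0.9847°
d = R·c = 6370 × 0.017186 = 109.5 km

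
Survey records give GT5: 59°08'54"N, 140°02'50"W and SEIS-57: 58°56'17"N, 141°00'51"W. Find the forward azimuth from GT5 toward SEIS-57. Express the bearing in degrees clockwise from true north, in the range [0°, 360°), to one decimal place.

247.5°

GT5: φ = +59.14833°, λ = -140.04722°
SEIS-57: φ = +58.93806°, λ = -141.01417°
Δλ = -0.9669°
y = sin Δλ · cos φ₂ = -0.008707
x = cos φ₁ sin φ₂ − sin φ₁ cos φ₂ cos Δλ = -0.003607
θ = atan2(y, x) = -112.5018° → 247.4982° (mod 360°)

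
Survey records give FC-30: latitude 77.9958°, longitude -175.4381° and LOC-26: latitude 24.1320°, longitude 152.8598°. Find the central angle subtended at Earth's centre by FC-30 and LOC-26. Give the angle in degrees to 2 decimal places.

Δφ = -53.8638°,  Δλ = -31.7021°
a = sin²(Δφ/2) + cos φ₁ cos φ₂ sin²(Δλ/2) = 0.219307
c = 2·arcsin(√a) = 0.974737 rad = 55.8483°

55.85°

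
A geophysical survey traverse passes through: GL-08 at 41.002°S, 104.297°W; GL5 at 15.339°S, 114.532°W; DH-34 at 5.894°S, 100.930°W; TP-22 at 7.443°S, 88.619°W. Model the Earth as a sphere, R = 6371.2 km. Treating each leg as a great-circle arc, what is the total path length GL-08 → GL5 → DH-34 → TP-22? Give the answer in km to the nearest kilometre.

6209 km

GL-08→GL5: c = 0.473943 rad, d = 3019.59 km
GL5→DH-34: c = 0.285438 rad, d = 1818.58 km
DH-34→TP-22: c = 0.215107 rad, d = 1370.49 km
Total = 3019.59 + 1818.58 + 1370.49 = 6208.66 km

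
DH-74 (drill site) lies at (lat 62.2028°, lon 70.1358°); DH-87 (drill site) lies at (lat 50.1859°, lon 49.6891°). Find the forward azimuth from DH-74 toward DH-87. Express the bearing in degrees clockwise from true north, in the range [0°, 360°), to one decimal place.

Δλ = -20.4467°
y = sin Δλ · cos φ₂ = -0.223679
x = cos φ₁ sin φ₂ − sin φ₁ cos φ₂ cos Δλ = -0.172515
θ = atan2(y, x) = -127.6416° → 232.3584° (mod 360°)

232.4°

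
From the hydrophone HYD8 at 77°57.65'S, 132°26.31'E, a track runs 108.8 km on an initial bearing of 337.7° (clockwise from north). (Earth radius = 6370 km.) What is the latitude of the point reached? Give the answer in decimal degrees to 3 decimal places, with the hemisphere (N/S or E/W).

HYD8: φ = -77.96083°, λ = +132.43850°
δ = d/R = 108.8/6370 = 0.017080 rad
φ₂ = arcsin(sin φ₁ cos δ + cos φ₁ sin δ cos θ)
   = arcsin(-0.97801·0.99985 + 0.20858·0.01708·0.92521) = -77.05016°
λ₂ = λ₁ + atan2(sin θ sin δ cos φ₁, cos δ − sin φ₁ sin φ₂) = 130.78130°

77.050°S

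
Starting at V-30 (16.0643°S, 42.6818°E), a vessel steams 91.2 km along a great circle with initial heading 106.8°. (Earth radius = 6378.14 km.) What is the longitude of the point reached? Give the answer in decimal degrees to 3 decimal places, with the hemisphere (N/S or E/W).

43.499°E

δ = d/R = 91.2/6378.14 = 0.014299 rad
φ₂ = arcsin(sin φ₁ cos δ + cos φ₁ sin δ cos θ)
   = arcsin(-0.27672·0.99990 + 0.96095·0.01430·-0.28903) = -16.29954°
λ₂ = λ₁ + atan2(sin θ sin δ cos φ₁, cos δ − sin φ₁ sin φ₂) = 43.49894°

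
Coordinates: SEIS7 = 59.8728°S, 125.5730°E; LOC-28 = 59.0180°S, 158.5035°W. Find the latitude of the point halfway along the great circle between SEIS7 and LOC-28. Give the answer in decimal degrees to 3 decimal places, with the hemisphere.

Bx = cos φ₂ cos Δλ = 0.125201,  By = cos φ₂ sin Δλ = 0.499311
φₘ = atan2(sin φ₁ + sin φ₂, √((cos φ₁ + Bx)² + By²)) = -65.04033°
λₘ = λ₁ + atan2(By, cos φ₁ + Bx) = 164.09962°

65.040°S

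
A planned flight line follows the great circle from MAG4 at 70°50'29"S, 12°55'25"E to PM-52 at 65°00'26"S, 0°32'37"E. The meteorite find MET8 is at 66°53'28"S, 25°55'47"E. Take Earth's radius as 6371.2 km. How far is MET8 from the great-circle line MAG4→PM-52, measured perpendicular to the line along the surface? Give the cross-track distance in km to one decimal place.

667.9 km

MAG4: φ = -70.84139°, λ = +12.92361°
PM-52: φ = -65.00722°, λ = +0.54361°
MET8: φ = -66.89111°, λ = +25.92972°
δ₁₃ = central angle MAG4→MET8 = 0.106635 rad  (haversine)
θ₁₃ = bearing MAG4→MET8 = 56.089°,  θ₁₂ = bearing MAG4→PM-52 = 315.560°
dₓₜ = R·arcsin(sin δ₁₃ · sin(θ₁₃ − θ₁₂)) = 6371.2·arcsin(0.10643·sin(-259.471°)) = 667.913 km
|dₓₜ| = 667.913 km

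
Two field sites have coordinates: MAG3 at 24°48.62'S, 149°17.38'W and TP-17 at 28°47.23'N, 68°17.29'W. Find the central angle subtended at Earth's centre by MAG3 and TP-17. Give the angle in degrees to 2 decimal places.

94.45°

MAG3: φ = -24.81033°, λ = -149.28967°
TP-17: φ = +28.78717°, λ = -68.28817°
Δφ = 53.5975°,  Δλ = 81.0015°
a = sin²(Δφ/2) + cos φ₁ cos φ₂ sin²(Δλ/2) = 0.538821
c = 2·arcsin(√a) = 1.648517 rad = 94.4531°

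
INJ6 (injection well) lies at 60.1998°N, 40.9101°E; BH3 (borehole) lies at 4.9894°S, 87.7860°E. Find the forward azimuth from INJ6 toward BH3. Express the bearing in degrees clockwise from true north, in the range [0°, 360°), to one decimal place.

131.1°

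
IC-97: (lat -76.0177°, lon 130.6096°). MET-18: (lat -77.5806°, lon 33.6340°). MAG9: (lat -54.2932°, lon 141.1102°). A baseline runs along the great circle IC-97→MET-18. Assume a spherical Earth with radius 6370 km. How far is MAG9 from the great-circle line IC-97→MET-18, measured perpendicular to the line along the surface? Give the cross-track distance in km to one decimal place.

932.1 km

δ₁₃ = central angle IC-97→MAG9 = 0.385494 rad  (haversine)
θ₁₃ = bearing IC-97→MAG9 = 16.432°,  θ₁₂ = bearing IC-97→MET-18 = 219.246°
dₓₜ = R·arcsin(sin δ₁₃ · sin(θ₁₃ − θ₁₂)) = 6370·arcsin(0.37602·sin(-202.815°)) = 932.071 km
|dₓₜ| = 932.071 km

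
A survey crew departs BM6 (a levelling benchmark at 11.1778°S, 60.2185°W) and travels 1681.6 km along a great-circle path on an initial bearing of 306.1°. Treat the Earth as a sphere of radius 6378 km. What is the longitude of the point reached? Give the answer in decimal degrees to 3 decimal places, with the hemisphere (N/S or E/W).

δ = d/R = 1681.6/6378 = 0.263656 rad
φ₂ = arcsin(sin φ₁ cos δ + cos φ₁ sin δ cos θ)
   = arcsin(-0.19385·0.96544 + 0.98103·0.26061·0.58920) = -2.09270°
λ₂ = λ₁ + atan2(sin θ sin δ cos φ₁, cos δ − sin φ₁ sin φ₂) = -72.38262°

72.383°W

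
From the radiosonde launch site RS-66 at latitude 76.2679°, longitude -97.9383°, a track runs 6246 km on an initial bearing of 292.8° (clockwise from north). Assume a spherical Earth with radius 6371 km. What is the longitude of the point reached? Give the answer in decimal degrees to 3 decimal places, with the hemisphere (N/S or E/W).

158.795°E

δ = d/R = 6246/6371 = 0.980380 rad
φ₂ = arcsin(sin φ₁ cos δ + cos φ₁ sin δ cos θ)
   = arcsin(0.97142·0.55671 + 0.23738·0.83071·0.38752) = 38.11273°
λ₂ = λ₁ + atan2(sin θ sin δ cos φ₁, cos δ − sin φ₁ sin φ₂) = 158.79492°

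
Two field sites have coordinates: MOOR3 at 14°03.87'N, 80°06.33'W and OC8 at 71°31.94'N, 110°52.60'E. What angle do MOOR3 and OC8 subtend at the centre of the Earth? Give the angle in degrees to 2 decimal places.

MOOR3: φ = +14.06450°, λ = -80.10550°
OC8: φ = +71.53233°, λ = +110.87667°
Δφ = 57.4678°,  Δλ = -169.0178°
a = sin²(Δφ/2) + cos φ₁ cos φ₂ sin²(Δλ/2) = 0.535573
c = 2·arcsin(√a) = 1.642003 rad = 94.0799°

94.08°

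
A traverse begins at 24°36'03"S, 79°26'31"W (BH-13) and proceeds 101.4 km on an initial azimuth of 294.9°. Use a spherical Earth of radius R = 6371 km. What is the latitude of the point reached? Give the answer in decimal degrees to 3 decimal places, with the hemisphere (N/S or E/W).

24.214°S

BH-13: φ = -24.60083°, λ = -79.44194°
δ = d/R = 101.4/6371 = 0.015916 rad
φ₂ = arcsin(sin φ₁ cos δ + cos φ₁ sin δ cos θ)
   = arcsin(-0.41629·0.99987 + 0.90923·0.01592·0.42104) = -24.21417°
λ₂ = λ₁ + atan2(sin θ sin δ cos φ₁, cos δ − sin φ₁ sin φ₂) = -80.34888°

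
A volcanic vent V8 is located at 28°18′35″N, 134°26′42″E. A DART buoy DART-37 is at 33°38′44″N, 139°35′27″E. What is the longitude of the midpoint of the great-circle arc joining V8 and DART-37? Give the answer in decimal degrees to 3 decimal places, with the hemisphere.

136.946°E

V8: φ = +28.30972°, λ = +134.44500°
DART-37: φ = +33.64556°, λ = +139.59083°
Bx = cos φ₂ cos Δλ = 0.829126,  By = cos φ₂ sin Δλ = 0.074666
φₘ = atan2(sin φ₁ + sin φ₂, √((cos φ₁ + Bx)² + By²)) = 31.00313°
λₘ = λ₁ + atan2(By, cos φ₁ + Bx) = 136.94589°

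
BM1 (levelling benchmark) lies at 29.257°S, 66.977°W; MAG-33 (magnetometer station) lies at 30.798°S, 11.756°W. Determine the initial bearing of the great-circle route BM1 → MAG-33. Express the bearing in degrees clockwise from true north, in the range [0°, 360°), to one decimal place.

106.4°

Δλ = 55.2210°
y = sin Δλ · cos φ₂ = 0.705529
x = cos φ₁ sin φ₂ − sin φ₁ cos φ₂ cos Δλ = -0.207236
θ = atan2(y, x) = 106.3692° → 106.3692° (mod 360°)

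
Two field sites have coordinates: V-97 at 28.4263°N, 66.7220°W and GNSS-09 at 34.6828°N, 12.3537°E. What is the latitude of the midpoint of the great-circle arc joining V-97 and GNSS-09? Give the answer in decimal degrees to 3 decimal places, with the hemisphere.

38.520°N

Bx = cos φ₂ cos Δλ = 0.155838,  By = cos φ₂ sin Δλ = 0.807413
φₘ = atan2(sin φ₁ + sin φ₂, √((cos φ₁ + Bx)² + By²)) = 38.51966°
λₘ = λ₁ + atan2(By, cos φ₁ + Bx) = -28.77108°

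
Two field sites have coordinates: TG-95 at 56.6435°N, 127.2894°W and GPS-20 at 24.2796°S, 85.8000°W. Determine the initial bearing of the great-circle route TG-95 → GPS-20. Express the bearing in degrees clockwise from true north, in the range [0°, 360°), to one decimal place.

Δλ = 41.4894°
y = sin Δλ · cos φ₂ = 0.603885
x = cos φ₁ sin φ₂ − sin φ₁ cos φ₂ cos Δλ = -0.796429
θ = atan2(y, x) = 142.8291° → 142.8291° (mod 360°)

142.8°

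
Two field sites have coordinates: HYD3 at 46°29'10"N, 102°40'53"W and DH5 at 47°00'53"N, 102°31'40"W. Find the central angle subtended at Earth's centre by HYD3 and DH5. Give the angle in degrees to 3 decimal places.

HYD3: φ = +46.48611°, λ = -102.68139°
DH5: φ = +47.01472°, λ = -102.52778°
Δφ = 0.5286°,  Δλ = 0.1536°
a = sin²(Δφ/2) + cos φ₁ cos φ₂ sin²(Δλ/2) = 0.000022
c = 2·arcsin(√a) = 0.009407 rad = 0.5390°

0.539°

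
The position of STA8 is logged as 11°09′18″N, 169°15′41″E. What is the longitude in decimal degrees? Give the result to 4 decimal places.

169° + 15′/60 + 41″/3600 = 169 + 0.25000 + 0.01139 = 169.2614°

169.2614°E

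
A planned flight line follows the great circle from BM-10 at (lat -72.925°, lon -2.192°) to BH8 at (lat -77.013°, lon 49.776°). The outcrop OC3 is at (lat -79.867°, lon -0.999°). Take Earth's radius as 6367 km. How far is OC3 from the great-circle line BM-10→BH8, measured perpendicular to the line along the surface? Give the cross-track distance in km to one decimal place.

566.6 km

δ₁₃ = central angle BM-10→OC3 = 0.121253 rad  (haversine)
θ₁₃ = bearing BM-10→OC3 = 178.265°,  θ₁₂ = bearing BM-10→BH8 = 130.979°
dₓₜ = R·arcsin(sin δ₁₃ · sin(θ₁₃ − θ₁₂)) = 6367·arcsin(0.12096·sin(47.286°)) = 566.598 km
|dₓₜ| = 566.598 km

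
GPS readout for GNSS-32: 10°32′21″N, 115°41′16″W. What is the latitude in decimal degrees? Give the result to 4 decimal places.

10° + 32′/60 + 21″/3600 = 10 + 0.53333 + 0.00583 = 10.5392°

10.5392°N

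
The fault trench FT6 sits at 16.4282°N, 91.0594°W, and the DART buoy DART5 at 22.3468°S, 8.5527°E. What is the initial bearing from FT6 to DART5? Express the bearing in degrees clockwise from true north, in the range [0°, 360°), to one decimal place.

Δλ = 99.6121°
y = sin Δλ · cos φ₂ = 0.911915
x = cos φ₁ sin φ₂ − sin φ₁ cos φ₂ cos Δλ = -0.321013
θ = atan2(y, x) = 109.3931° → 109.3931° (mod 360°)

109.4°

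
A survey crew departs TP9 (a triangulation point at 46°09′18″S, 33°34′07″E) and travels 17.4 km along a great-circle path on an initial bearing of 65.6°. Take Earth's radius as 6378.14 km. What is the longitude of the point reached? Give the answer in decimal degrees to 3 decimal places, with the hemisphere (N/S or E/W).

33.774°E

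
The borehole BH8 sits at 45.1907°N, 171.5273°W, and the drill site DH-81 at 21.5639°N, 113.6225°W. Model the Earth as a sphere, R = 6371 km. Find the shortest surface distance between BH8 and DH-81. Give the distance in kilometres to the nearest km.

Δφ = -23.6268°,  Δλ = 57.9048°
a = sin²(Δφ/2) + cos φ₁ cos φ₂ sin²(Δλ/2) = 0.195502
c = 2·arcsin(√a) = 0.916001 rad = 52.4830°
d = R·c = 6371 × 0.916001 = 5835.8 km

5836 km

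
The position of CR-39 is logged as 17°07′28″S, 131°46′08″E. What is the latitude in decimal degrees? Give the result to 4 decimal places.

17° + 7′/60 + 28″/3600 = 17 + 0.11667 + 0.00778 = 17.1244°

17.1244°S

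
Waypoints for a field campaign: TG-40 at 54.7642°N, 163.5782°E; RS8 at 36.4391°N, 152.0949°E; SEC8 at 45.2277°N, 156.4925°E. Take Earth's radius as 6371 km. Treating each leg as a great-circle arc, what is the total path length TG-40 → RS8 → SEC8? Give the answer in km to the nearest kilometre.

3263 km

TG-40→RS8: c = 0.348175 rad, d = 2218.22 km
RS8→SEC8: c = 0.163947 rad, d = 1044.51 km
Total = 2218.22 + 1044.51 = 3262.73 km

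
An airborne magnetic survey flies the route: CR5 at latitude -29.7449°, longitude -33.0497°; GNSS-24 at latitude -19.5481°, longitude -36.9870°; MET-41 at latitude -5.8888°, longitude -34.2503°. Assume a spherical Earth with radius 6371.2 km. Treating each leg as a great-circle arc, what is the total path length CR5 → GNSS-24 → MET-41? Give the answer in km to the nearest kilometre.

2749 km

CR5→GNSS-24: c = 0.188564 rad, d = 1201.38 km
GNSS-24→MET-41: c = 0.242886 rad, d = 1547.47 km
Total = 1201.38 + 1547.47 = 2748.85 km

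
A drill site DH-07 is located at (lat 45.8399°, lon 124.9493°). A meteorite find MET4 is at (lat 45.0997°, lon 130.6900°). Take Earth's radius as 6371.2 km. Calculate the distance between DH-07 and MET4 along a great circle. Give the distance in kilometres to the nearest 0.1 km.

Δφ = -0.7402°,  Δλ = 5.7407°
a = sin²(Δφ/2) + cos φ₁ cos φ₂ sin²(Δλ/2) = 0.001275
c = 2·arcsin(√a) = 0.071426 rad = 4.0924°
d = R·c = 6371.2 × 0.071426 = 455.1 km

455.1 km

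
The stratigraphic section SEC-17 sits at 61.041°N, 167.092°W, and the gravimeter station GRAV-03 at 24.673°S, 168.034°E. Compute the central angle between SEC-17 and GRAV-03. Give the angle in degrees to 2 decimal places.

Δφ = -85.7140°,  Δλ = -24.8740°
a = sin²(Δφ/2) + cos φ₁ cos φ₂ sin²(Δλ/2) = 0.483040
c = 2·arcsin(√a) = 1.536870 rad = 88.0561°

88.06°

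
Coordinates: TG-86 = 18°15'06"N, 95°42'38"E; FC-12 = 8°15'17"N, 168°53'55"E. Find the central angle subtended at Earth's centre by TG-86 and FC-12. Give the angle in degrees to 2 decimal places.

71.53°

TG-86: φ = +18.25167°, λ = +95.71056°
FC-12: φ = +8.25472°, λ = +168.89861°
Δφ = -9.9969°,  Δλ = 73.1881°
a = sin²(Δφ/2) + cos φ₁ cos φ₂ sin²(Δλ/2) = 0.341600
c = 2·arcsin(√a) = 1.248442 rad = 71.5305°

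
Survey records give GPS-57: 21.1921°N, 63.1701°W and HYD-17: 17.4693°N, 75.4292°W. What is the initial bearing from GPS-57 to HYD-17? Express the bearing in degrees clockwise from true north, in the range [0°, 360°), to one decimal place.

254.3°

Δλ = -12.2591°
y = sin Δλ · cos φ₂ = -0.202540
x = cos φ₁ sin φ₂ − sin φ₁ cos φ₂ cos Δλ = -0.057067
θ = atan2(y, x) = -105.7354° → 254.2646° (mod 360°)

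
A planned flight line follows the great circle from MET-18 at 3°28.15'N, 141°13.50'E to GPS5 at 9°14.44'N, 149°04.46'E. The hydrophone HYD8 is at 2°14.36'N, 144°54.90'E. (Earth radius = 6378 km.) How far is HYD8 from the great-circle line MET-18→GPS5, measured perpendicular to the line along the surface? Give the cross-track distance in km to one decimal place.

MET-18: φ = +3.46917°, λ = +141.22500°
GPS5: φ = +9.24067°, λ = +149.07433°
HYD8: φ = +2.23933°, λ = +144.91500°
δ₁₃ = central angle MET-18→HYD8 = 0.067808 rad  (haversine)
θ₁₃ = bearing MET-18→HYD8 = 108.356°,  θ₁₂ = bearing MET-18→GPS5 = 53.124°
dₓₜ = R·arcsin(sin δ₁₃ · sin(θ₁₃ − θ₁₂)) = 6378·arcsin(0.06776·sin(55.232°)) = 355.182 km
|dₓₜ| = 355.182 km

355.2 km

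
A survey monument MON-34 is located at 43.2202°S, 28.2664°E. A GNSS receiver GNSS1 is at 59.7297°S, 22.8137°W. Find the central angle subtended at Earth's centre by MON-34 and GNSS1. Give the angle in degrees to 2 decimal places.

Δφ = -16.5095°,  Δλ = -51.0801°
a = sin²(Δφ/2) + cos φ₁ cos φ₂ sin²(Δλ/2) = 0.088895
c = 2·arcsin(√a) = 0.605515 rad = 34.6935°

34.69°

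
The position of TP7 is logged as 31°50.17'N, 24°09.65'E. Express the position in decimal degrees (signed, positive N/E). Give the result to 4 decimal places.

lat: 31.8362° N → +31.8362°
lon: 24.1608° E → +24.1608°

+31.8362°, +24.1608°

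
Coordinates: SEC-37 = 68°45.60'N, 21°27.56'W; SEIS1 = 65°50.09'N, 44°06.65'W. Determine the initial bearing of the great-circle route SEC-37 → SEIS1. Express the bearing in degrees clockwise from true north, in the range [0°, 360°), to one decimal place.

262.2°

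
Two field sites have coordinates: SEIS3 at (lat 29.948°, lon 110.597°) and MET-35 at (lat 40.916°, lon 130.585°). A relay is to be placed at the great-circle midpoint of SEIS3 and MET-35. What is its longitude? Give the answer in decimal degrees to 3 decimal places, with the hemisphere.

119.901°E

Bx = cos φ₂ cos Δλ = 0.710152,  By = cos φ₂ sin Δλ = 0.258306
φₘ = atan2(sin φ₁ + sin φ₂, √((cos φ₁ + Bx)² + By²)) = 35.84489°
λₘ = λ₁ + atan2(By, cos φ₁ + Bx) = 119.90134°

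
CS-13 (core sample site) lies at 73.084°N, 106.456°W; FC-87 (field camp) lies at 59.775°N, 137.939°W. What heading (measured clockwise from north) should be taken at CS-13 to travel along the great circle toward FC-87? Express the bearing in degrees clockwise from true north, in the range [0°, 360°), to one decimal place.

238.8°

Δλ = -31.4830°
y = sin Δλ · cos φ₂ = -0.262897
x = cos φ₁ sin φ₂ − sin φ₁ cos φ₂ cos Δλ = -0.159306
θ = atan2(y, x) = -121.2144° → 238.7856° (mod 360°)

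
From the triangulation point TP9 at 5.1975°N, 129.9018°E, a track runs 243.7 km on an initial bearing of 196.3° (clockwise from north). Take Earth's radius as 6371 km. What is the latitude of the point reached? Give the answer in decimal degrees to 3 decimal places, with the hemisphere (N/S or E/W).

3.094°N

δ = d/R = 243.7/6371 = 0.038251 rad
φ₂ = arcsin(sin φ₁ cos δ + cos φ₁ sin δ cos θ)
   = arcsin(0.09059·0.99927 + 0.99589·0.03824·-0.95981) = 3.09369°
λ₂ = λ₁ + atan2(sin θ sin δ cos φ₁, cos δ − sin φ₁ sin φ₂) = 129.28592°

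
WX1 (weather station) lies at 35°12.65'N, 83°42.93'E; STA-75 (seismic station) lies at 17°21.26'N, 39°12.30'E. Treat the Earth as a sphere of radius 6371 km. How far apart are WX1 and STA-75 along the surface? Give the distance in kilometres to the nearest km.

WX1: φ = +35.21083°, λ = +83.71550°
STA-75: φ = +17.35433°, λ = +39.20500°
Δφ = -17.8565°,  Δλ = -44.5105°
a = sin²(Δφ/2) + cos φ₁ cos φ₂ sin²(Δλ/2) = 0.135946
c = 2·arcsin(√a) = 0.755239 rad = 43.2720°
d = R·c = 6371 × 0.755239 = 4811.6 km

4812 km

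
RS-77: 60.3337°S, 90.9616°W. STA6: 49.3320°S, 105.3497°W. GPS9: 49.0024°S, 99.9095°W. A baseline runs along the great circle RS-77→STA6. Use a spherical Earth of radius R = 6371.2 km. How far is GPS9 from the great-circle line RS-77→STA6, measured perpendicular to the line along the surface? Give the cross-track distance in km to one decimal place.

350.5 km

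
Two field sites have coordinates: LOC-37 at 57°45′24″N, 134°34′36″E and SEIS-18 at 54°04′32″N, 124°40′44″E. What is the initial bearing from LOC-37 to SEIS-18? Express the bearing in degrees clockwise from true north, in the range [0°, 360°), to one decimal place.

LOC-37: φ = +57.75667°, λ = +134.57667°
SEIS-18: φ = +54.07556°, λ = +124.67889°
Δλ = -9.8978°
y = sin Δλ · cos φ₂ = -0.100851
x = cos φ₁ sin φ₂ − sin φ₁ cos φ₂ cos Δλ = -0.056817
θ = atan2(y, x) = -119.3959° → 240.6041° (mod 360°)

240.6°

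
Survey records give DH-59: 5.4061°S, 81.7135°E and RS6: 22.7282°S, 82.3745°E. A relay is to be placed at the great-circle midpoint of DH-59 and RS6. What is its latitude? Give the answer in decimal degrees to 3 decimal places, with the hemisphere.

14.067°S

Bx = cos φ₂ cos Δλ = 0.922287,  By = cos φ₂ sin Δλ = 0.010641
φₘ = atan2(sin φ₁ + sin φ₂, √((cos φ₁ + Bx)² + By²)) = -14.06737°
λₘ = λ₁ + atan2(By, cos φ₁ + Bx) = 82.03139°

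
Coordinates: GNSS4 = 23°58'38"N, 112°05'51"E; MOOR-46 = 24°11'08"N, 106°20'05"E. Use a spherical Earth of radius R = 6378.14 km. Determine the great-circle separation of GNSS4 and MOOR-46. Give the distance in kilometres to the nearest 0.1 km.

586.1 km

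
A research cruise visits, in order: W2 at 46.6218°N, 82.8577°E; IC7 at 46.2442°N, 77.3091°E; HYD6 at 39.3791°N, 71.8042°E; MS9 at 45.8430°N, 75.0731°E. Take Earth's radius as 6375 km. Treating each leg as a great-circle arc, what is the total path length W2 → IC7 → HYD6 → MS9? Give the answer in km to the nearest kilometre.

W2→IC7: c = 0.067054 rad, d = 427.47 km
IC7→HYD6: c = 0.138929 rad, d = 885.67 km
HYD6→MS9: c = 0.120349 rad, d = 767.22 km
Total = 427.47 + 885.67 + 767.22 = 2080.36 km

2080 km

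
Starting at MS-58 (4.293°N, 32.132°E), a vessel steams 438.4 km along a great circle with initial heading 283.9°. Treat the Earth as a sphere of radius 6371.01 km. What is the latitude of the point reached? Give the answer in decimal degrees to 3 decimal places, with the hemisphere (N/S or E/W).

5.230°N

δ = d/R = 438.4/6371.01 = 0.068812 rad
φ₂ = arcsin(sin φ₁ cos δ + cos φ₁ sin δ cos θ)
   = arcsin(0.07486·0.99763 + 0.99719·0.06876·0.24023) = 5.22982°
λ₂ = λ₁ + atan2(sin θ sin δ cos φ₁, cos δ − sin φ₁ sin φ₂) = 28.28899°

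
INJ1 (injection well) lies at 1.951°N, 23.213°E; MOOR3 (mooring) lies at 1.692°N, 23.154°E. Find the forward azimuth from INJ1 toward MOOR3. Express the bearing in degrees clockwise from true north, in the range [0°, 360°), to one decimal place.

Δλ = -0.0590°
y = sin Δλ · cos φ₂ = -0.001029
x = cos φ₁ sin φ₂ − sin φ₁ cos φ₂ cos Δλ = -0.004520
θ = atan2(y, x) = -167.1724° → 192.8276° (mod 360°)

192.8°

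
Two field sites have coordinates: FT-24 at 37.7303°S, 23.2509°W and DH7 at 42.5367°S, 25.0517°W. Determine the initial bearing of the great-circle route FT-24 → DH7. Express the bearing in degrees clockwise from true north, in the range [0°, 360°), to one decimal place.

Δλ = -1.8008°
y = sin Δλ · cos φ₂ = -0.023155
x = cos φ₁ sin φ₂ − sin φ₁ cos φ₂ cos Δλ = -0.084012
θ = atan2(y, x) = -164.5909° → 195.4091° (mod 360°)

195.4°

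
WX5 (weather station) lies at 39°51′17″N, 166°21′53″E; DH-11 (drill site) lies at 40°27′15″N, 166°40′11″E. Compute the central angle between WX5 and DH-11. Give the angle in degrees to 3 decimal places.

0.643°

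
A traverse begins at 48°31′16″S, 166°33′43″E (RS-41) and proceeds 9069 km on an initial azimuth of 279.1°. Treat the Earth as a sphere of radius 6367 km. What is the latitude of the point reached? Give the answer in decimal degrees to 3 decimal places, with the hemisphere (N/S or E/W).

0.325°S

RS-41: φ = -48.52111°, λ = +166.56194°
δ = d/R = 9069/6367 = 1.424376 rad
φ₂ = arcsin(sin φ₁ cos δ + cos φ₁ sin δ cos θ)
   = arcsin(-0.74920·0.14590 + 0.66234·0.98930·0.15816) = -0.32502°
λ₂ = λ₁ + atan2(sin θ sin δ cos φ₁, cos δ − sin φ₁ sin φ₂) = 88.91073°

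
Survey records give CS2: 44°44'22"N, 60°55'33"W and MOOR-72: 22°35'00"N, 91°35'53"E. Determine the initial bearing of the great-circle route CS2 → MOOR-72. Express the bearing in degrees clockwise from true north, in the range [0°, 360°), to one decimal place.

CS2: φ = +44.73944°, λ = -60.92583°
MOOR-72: φ = +22.58333°, λ = +91.59806°
Δλ = 152.5239°
y = sin Δλ · cos φ₂ = 0.426001
x = cos φ₁ sin φ₂ − sin φ₁ cos φ₂ cos Δλ = 0.849384
θ = atan2(y, x) = 26.6357° → 26.6357° (mod 360°)

26.6°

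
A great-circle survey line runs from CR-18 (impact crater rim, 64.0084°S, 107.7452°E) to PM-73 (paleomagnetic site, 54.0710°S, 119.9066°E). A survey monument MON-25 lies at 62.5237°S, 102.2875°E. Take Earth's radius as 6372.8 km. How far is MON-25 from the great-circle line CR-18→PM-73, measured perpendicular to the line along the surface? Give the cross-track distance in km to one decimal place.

δ₁₃ = central angle CR-18→MON-25 = 0.050052 rad  (haversine)
θ₁₃ = bearing CR-18→MON-25 = 298.705°,  θ₁₂ = bearing CR-18→PM-73 = 37.562°
dₓₜ = R·arcsin(sin δ₁₃ · sin(θ₁₃ − θ₁₂)) = 6372.8·arcsin(0.05003·sin(261.143°)) = -315.164 km
|dₓₜ| = 315.164 km

315.2 km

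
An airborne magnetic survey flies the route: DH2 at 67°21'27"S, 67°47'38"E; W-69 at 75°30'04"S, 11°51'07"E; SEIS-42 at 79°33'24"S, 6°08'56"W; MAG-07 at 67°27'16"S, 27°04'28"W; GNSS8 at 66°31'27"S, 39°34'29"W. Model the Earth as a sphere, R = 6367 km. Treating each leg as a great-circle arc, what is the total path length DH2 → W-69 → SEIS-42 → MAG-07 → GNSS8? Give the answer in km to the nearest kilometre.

DH2: φ = -67.35750°, λ = +67.79389°
W-69: φ = -75.50111°, λ = +11.85194°
SEIS-42: φ = -79.55667°, λ = -6.14889°
MAG-07: φ = -67.45444°, λ = -27.07444°
GNSS8: φ = -66.52417°, λ = -39.57472°
DH2→W-69: c = 0.325440 rad, d = 2072.07 km
W-69→SEIS-42: c = 0.097253 rad, d = 619.21 km
SEIS-42→MAG-07: c = 0.232075 rad, d = 1477.62 km
MAG-07→GNSS8: c = 0.086658 rad, d = 551.75 km
Total = 2072.07 + 619.21 + 1477.62 + 551.75 = 4720.66 km

4721 km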